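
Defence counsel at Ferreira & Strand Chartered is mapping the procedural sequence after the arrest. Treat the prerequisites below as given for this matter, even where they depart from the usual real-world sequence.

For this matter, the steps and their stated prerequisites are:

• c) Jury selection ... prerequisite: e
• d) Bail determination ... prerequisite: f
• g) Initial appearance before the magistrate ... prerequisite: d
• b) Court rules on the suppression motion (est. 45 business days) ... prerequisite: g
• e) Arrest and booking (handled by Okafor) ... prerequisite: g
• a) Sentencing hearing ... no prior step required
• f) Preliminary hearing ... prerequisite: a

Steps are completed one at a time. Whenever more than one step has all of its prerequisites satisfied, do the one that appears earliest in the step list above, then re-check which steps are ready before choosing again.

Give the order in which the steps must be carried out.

a, f, d, g, b, e, c

a is the only step with nothing outstanding, so it goes first.
f needed a, now all done → f.
d is the only step now ready → d.
g needed d, now all done → g.
Now b and e have their prerequisites met. b is listed earlier, so b next.
e is the only step now ready → e.
That leaves c as the only ready step → c.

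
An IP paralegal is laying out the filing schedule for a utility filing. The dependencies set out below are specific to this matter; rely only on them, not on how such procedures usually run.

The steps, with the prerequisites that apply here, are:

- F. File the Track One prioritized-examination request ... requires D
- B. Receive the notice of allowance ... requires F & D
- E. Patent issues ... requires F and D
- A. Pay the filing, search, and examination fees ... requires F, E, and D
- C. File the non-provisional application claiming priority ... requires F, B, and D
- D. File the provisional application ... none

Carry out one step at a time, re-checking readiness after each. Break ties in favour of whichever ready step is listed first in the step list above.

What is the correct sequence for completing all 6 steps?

D → F → B → E → A → C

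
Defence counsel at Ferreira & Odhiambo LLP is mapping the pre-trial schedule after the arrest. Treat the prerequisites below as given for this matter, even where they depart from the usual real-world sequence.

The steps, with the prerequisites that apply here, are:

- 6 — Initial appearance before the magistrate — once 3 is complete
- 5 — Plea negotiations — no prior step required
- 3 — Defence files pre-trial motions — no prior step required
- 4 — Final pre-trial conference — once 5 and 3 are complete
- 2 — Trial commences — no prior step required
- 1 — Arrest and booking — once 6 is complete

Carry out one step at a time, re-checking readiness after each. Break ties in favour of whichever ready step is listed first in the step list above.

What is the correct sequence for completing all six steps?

Nothing is required for 5, 3 and 2. 5 is listed earlier → 5 first.
Now 3 and 2 have their prerequisites met. 3 is listed earlier, so 3 next.
Now 6, 4 and 2 have their prerequisites met. 6 is listed earlier, so 6 next.
Ready: 4, 2 and 1. 4 is listed earlier → 4.
Now 2 and 1 have their prerequisites met. 2 is listed earlier, so 2 next.
1 needed 6, now all done → 1.

5 3 6 4 2 1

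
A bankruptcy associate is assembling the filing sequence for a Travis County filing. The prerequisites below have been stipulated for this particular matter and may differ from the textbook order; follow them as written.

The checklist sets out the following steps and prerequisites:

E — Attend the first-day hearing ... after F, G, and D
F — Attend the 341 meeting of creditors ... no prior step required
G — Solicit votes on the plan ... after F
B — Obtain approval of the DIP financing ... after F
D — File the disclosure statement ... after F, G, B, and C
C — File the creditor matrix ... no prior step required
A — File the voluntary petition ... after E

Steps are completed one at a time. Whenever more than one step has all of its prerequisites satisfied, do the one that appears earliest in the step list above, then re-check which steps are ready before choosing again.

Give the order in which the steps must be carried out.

F, G, B, C, D, E, A

Nothing is required for F and C. F is listed earlier → F first.
G, B and C are all available; G is listed earlier → G.
Ready: B and C. B is listed earlier → B.
Next only C has its prerequisites met → C.
D needed F, G, B and C, now all done → D.
E needed F, G and D, now all done → E.
Next only A has its prerequisites met → A.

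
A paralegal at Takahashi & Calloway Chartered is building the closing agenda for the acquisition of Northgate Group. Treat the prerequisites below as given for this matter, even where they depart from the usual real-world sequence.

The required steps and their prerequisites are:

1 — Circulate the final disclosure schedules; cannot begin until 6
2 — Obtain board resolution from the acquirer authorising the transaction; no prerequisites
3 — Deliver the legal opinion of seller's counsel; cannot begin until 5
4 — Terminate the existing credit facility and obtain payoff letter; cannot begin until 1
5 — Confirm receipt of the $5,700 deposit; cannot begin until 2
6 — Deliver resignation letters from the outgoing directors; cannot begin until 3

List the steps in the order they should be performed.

2 → 5 → 3 → 6 → 1 → 4

Only 2 has no prerequisites, so it is first.
That leaves 5 as the only ready step → 5.
3 is the only step now ready → 3.
6 needed 3, now all done → 6.
That leaves 1 as the only ready step → 1.
4 needed 1, now all done → 4.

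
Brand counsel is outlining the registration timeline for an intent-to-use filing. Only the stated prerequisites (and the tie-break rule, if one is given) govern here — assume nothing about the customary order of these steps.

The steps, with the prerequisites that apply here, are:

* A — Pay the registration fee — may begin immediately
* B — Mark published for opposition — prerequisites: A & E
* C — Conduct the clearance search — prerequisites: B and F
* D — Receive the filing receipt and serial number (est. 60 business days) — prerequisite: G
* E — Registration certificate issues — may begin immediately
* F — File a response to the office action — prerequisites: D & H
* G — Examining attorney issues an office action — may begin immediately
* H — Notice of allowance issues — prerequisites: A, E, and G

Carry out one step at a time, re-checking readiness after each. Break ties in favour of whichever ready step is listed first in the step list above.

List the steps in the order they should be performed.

A → E → B → G → D → H → F → C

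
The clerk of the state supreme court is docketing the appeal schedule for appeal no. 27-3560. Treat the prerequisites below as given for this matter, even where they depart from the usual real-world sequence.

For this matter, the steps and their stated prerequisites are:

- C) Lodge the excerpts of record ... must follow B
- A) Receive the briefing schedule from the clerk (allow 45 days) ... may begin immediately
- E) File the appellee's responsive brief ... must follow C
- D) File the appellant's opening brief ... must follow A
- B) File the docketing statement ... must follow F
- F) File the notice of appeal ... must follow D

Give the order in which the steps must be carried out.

A has no prerequisites → A first.
D needed A, now all done → D.
F needed D, now all done → F.
B needed F, now all done → B.
C needed B, now all done → C.
That leaves E as the only ready step → E.

A D F B C E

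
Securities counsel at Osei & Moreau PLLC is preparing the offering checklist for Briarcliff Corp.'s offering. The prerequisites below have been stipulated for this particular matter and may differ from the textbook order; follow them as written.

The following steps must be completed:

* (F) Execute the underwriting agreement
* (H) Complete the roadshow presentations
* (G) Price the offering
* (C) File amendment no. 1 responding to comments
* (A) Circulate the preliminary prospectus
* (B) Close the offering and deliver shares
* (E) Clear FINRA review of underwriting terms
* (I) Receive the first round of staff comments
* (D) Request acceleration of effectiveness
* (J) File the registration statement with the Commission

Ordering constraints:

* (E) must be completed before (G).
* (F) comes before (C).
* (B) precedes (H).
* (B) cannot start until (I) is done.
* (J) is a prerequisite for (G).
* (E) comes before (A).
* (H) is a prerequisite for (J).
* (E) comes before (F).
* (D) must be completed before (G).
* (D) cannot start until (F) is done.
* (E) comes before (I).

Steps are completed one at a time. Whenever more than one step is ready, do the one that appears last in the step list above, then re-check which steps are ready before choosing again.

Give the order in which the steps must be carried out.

(E) (I) (B) (A) (H) (J) (F) (D) (C) (G)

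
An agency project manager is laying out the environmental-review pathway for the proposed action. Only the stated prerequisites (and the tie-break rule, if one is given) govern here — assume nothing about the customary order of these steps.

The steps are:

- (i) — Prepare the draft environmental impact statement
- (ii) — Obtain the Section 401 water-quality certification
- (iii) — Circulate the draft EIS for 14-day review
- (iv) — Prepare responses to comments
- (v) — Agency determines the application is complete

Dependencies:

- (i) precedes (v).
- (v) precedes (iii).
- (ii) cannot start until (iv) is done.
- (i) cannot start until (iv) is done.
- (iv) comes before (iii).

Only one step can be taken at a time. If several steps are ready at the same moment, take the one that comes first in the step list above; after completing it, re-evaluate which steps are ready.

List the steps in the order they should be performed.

(iv), (i), (ii), (v), (iii)

(iv) is the only step with nothing outstanding, so it goes first.
Ready: (i) and (ii). (i) is listed earlier → (i).
(v) now also ready, so the ready set is {(ii), (v)}; (ii) is listed earlier → (ii).
(v) needed (i), now all done → (v).
(iii) needed (iv) and (v), now all done → (iii).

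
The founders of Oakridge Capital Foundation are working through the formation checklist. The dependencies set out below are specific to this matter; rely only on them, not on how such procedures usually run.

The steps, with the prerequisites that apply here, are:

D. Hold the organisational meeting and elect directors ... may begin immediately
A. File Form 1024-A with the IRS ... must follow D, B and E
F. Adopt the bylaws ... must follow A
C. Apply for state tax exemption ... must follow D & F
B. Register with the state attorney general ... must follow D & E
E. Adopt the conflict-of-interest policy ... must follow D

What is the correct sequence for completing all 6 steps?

D → E → B → A → F → C

D has no prerequisites → D first.
E needed D, now all done → E.
B needed D and E, now all done → B.
A needed D, B and E, now all done → A.
That leaves F as the only ready step → F.
C is the only step now ready → C.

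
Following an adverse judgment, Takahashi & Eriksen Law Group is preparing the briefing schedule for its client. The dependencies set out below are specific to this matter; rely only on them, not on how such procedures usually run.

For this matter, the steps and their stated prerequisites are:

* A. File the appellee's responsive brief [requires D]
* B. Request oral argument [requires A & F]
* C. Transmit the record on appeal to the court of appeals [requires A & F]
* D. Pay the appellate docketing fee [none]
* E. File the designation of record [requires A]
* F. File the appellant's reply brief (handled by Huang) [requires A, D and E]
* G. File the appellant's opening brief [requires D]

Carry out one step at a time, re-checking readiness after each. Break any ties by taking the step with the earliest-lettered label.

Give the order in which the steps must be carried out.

D → A → E → F → B → C → G

D has no prerequisites → D first.
Now A and G have their prerequisites met. A has the earlier label, so A next.
Ready: E and G. E has the earlier label → E.
Now F and G have their prerequisites met. F has the earlier label, so F next.
Now B, C and G have their prerequisites met. B has the earlier label, so B next.
Ready: C and G. C has the earlier label → C.
Next only G has its prerequisites met → G.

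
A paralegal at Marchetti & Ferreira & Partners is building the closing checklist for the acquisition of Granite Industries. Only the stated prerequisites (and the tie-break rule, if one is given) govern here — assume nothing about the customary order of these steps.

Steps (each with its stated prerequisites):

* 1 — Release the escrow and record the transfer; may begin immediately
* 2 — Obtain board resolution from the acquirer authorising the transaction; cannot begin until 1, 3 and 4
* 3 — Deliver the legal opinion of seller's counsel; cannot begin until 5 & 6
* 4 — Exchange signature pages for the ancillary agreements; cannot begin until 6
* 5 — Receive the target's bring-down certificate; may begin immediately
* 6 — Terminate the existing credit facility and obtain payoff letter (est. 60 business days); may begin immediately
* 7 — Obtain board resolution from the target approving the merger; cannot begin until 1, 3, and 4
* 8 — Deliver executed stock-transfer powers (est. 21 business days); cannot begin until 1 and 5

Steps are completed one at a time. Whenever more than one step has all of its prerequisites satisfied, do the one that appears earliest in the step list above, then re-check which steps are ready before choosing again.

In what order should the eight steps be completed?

1, 5 and 6 have no prerequisites; 1 is listed earlier, so 1 is first.
5 and 6 are both available; 5 is listed earlier → 5.
Ready: 6 and 8. 6 is listed earlier → 6.
3 and 4 now also ready, so the ready set is {3, 4, 8}; 3 is listed earlier → 3.
4 and 8 are both available; 4 is listed earlier → 4.
2, 7 and 8 are all available; 2 is listed earlier → 2.
Now 7 and 8 have their prerequisites met. 7 is listed earlier, so 7 next.
8 needed 1 and 5, now all done → 8.

1, 5, 6, 3, 4, 2, 7, 8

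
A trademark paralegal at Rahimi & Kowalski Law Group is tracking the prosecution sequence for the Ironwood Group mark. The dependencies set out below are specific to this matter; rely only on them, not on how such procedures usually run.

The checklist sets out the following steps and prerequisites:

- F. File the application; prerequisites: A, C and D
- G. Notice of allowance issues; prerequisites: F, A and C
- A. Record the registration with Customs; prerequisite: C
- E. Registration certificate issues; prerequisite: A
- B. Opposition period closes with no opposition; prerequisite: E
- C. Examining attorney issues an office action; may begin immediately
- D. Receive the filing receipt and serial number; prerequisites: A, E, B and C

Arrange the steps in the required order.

C is the only step with nothing outstanding, so it goes first.
A needed C, now all done → A.
That leaves E as the only ready step → E.
B needed E, now all done → B.
D needed A, E, B and C, now all done → D.
F is the only step now ready → F.
G is the only step now ready → G.

C → A → E → B → D → F → G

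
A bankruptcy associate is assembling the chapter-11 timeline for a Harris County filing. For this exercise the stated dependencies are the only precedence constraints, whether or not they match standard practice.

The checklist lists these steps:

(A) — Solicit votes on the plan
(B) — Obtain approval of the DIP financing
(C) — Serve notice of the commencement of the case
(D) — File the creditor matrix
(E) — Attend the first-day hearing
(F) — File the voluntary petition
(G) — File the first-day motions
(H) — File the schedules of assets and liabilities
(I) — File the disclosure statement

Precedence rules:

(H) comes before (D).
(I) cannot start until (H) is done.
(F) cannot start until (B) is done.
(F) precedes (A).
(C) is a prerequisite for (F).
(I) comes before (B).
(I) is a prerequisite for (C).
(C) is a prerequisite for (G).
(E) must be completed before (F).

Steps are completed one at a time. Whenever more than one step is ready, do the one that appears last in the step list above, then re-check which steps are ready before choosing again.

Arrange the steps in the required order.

(H), (I), (E), (D), (C), (G), (B), (F), (A)

Nothing is required for (H) and (E). (H) is listed later → (H) first.
Ready: (I), (E) and (D). (I) is listed later → (I).
Now (E), (D), (C) and (B) have their prerequisites met. (E) is listed later, so (E) next.
(D), (C) and (B) are all available; (D) is listed later → (D).
Ready: (C) and (B). (C) is listed later → (C).
(G) now also ready, so the ready set is {(G), (B)}; (G) is listed later → (G).
That leaves (B) as the only ready step → (B).
Next only (F) has its prerequisites met → (F).
That leaves (A) as the only ready step → (A).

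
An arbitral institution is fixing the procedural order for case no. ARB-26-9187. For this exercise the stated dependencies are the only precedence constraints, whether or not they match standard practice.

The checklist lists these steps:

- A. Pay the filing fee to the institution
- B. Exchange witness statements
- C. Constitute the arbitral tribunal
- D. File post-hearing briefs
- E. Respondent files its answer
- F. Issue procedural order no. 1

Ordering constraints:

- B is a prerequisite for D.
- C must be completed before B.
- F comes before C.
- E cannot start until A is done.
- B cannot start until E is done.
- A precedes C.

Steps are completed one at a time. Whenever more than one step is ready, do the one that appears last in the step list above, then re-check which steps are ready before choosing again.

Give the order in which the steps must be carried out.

Nothing is required for F and A. F is listed later → F first.
A is the only step now ready → A.
Now E and C have their prerequisites met. E is listed later, so E next.
C needed F and A, now all done → C.
That leaves B as the only ready step → B.
D needed B, now all done → D.

F A E C B D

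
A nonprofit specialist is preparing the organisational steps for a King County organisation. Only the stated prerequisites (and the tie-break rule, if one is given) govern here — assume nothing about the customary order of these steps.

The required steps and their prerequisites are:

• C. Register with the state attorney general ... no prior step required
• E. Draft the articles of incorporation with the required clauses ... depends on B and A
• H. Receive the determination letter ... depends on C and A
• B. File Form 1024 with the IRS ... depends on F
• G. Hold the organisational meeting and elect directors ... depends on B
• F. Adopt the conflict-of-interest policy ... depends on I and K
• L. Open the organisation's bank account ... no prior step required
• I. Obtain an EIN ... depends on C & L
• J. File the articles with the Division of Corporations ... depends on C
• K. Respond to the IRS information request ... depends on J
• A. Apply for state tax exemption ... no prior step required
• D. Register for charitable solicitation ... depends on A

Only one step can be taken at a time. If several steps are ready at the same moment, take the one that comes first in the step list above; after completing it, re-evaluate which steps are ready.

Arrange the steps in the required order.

C, L and A have no prerequisites; C is listed earlier, so C is first.
Now L, J and A have their prerequisites met. L is listed earlier, so L next.
I now also ready, so the ready set is {I, J, A}; I is listed earlier → I.
Now J and A have their prerequisites met. J is listed earlier, so J next.
Ready: K and A. K is listed earlier → K.
Now F and A have their prerequisites met. F is listed earlier, so F next.
Now B and A have their prerequisites met. B is listed earlier, so B next.
G now also ready, so the ready set is {G, A}; G is listed earlier → G.
That leaves A as the only ready step → A.
Ready: E, H and D. E is listed earlier → E.
Ready: H and D. H is listed earlier → H.
D needed A, now all done → D.

C L I J K F B G A E H D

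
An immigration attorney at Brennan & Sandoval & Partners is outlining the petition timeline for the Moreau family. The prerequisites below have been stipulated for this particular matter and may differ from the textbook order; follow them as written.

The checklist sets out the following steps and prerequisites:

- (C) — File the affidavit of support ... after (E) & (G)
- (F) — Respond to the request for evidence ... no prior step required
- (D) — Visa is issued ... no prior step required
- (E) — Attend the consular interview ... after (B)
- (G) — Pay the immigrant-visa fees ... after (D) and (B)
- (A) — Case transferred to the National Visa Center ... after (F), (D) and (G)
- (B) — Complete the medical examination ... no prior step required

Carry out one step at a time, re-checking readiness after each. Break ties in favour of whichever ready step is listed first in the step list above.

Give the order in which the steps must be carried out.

(F), (D), (B), (E), (G), (C), (A)

(F), (D) and (B) have no prerequisites; (F) is listed earlier, so (F) is first.
(D) and (B) are both available; (D) is listed earlier → (D).
That leaves (B) as the only ready step → (B).
(E) and (G) are both available; (E) is listed earlier → (E).
(G) needed (D) and (B), now all done → (G).
Ready: (C) and (A). (C) is listed earlier → (C).
Next only (A) has its prerequisites met → (A).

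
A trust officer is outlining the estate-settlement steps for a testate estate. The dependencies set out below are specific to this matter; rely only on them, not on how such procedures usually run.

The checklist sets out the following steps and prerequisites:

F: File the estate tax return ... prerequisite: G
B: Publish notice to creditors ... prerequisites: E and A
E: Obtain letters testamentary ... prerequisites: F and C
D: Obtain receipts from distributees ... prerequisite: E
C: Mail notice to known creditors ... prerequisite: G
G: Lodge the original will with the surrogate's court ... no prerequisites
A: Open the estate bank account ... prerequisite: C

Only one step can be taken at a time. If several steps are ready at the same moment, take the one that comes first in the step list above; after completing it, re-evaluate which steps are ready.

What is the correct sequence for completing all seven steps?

G is the only step with nothing outstanding, so it goes first.
Now F and C have their prerequisites met. F is listed earlier, so F next.
Next only C has its prerequisites met → C.
Ready: E and A. E is listed earlier → E.
D now also ready, so the ready set is {D, A}; D is listed earlier → D.
That leaves A as the only ready step → A.
That leaves B as the only ready step → B.

G F C E D A B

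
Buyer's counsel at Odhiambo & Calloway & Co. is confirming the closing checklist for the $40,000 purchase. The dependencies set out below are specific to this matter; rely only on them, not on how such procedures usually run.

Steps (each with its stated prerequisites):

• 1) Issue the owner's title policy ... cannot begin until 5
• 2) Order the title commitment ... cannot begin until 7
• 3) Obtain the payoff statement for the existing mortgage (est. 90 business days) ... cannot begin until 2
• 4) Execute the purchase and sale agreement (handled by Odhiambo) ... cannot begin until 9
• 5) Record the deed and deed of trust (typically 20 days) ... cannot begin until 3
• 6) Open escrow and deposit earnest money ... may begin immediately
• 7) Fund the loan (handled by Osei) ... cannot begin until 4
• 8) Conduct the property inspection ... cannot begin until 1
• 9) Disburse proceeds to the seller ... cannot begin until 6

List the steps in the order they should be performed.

6 9 4 7 2 3 5 1 8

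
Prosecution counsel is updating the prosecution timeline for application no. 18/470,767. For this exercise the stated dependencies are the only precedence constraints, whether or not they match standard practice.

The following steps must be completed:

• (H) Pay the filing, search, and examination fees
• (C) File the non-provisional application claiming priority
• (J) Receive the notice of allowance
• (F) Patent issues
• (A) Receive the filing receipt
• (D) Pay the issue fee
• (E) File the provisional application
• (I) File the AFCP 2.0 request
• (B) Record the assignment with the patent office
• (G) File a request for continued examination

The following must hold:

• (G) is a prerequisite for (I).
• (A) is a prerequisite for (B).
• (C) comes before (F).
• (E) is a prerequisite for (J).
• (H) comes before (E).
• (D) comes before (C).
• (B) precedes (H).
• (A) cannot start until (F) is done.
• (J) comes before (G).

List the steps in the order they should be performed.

(D) (C) (F) (A) (B) (H) (E) (J) (G) (I)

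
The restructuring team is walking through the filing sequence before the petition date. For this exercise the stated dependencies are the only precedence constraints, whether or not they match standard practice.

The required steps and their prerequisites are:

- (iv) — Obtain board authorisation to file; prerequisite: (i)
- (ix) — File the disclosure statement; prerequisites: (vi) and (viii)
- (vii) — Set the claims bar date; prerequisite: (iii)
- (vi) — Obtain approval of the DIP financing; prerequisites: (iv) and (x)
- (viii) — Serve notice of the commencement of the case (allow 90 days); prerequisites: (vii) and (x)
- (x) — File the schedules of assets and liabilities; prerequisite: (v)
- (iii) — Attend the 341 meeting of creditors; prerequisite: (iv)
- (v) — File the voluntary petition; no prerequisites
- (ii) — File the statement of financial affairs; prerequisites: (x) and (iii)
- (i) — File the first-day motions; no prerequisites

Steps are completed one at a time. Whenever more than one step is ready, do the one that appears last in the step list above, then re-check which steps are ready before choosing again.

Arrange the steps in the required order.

(i) → (v) → (x) → (iv) → (iii) → (ii) → (vi) → (vii) → (viii) → (ix)

Nothing is required for (i) and (v). (i) is listed later → (i) first.
Ready: (v) and (iv). (v) is listed later → (v).
(x) now also ready, so the ready set is {(x), (iv)}; (x) is listed later → (x).
(iv) needed (i), now all done → (iv).
Now (iii) and (vi) have their prerequisites met. (iii) is listed later, so (iii) next.
(ii) and (vii) now also ready, so the ready set is {(ii), (vi), (vii)}; (ii) is listed later → (ii).
Ready: (vi) and (vii). (vi) is listed later → (vi).
Next only (vii) has its prerequisites met → (vii).
(viii) needed (x) and (vii), now all done → (viii).
(ix) needed (viii) and (vi), now all done → (ix).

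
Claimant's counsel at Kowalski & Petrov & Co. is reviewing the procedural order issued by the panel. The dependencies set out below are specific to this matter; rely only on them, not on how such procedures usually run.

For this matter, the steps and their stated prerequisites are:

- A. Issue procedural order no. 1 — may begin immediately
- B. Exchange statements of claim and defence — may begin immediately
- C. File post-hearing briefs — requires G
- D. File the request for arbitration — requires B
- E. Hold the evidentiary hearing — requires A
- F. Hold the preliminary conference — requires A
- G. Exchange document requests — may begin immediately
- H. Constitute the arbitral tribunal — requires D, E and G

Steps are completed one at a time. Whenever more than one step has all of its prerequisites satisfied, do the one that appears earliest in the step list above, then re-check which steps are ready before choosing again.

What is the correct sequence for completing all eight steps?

A, B and G have no prerequisites; A is listed earlier, so A is first.
Now B, E, F and G have their prerequisites met. B is listed earlier, so B next.
D now also ready, so the ready set is {D, E, F, G}; D is listed earlier → D.
Now E, F and G have their prerequisites met. E is listed earlier, so E next.
F and G are both available; F is listed earlier → F.
That leaves G as the only ready step → G.
Ready: C and H. C is listed earlier → C.
H is the only step now ready → H.

A, B, D, E, F, G, C, H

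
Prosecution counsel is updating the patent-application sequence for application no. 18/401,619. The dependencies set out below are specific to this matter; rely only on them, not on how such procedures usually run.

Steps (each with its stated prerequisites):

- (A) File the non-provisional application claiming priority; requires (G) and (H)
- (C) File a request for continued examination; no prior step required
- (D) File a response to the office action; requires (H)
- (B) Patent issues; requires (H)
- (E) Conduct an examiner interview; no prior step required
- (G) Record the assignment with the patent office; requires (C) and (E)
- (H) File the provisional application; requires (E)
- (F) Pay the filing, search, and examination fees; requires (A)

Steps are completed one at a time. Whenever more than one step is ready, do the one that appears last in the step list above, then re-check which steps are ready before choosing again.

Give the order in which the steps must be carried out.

(E) and (C) have no prerequisites; (E) is listed later, so (E) is first.
Now (H) and (C) have their prerequisites met. (H) is listed later, so (H) next.
(B) and (D) now also ready, so the ready set is {(B), (D), (C)}; (B) is listed later → (B).
Now (D) and (C) have their prerequisites met. (D) is listed later, so (D) next.
That leaves (C) as the only ready step → (C).
Next only (G) has its prerequisites met → (G).
Next only (A) has its prerequisites met → (A).
(F) needed (A), now all done → (F).

(E) (H) (B) (D) (C) (G) (A) (F)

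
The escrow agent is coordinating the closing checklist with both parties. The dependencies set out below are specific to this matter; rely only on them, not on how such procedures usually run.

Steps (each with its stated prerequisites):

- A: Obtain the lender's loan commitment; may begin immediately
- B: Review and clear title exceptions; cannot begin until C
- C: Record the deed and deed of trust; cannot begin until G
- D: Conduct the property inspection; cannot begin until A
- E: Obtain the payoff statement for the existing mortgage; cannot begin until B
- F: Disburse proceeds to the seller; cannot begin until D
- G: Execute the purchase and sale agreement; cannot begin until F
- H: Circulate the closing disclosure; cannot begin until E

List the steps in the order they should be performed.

A → D → F → G → C → B → E → H

A is the only step with nothing outstanding, so it goes first.
Next only D has its prerequisites met → D.
Next only F has its prerequisites met → F.
That leaves G as the only ready step → G.
That leaves C as the only ready step → C.
B is the only step now ready → B.
E needed B, now all done → E.
H is the only step now ready → H.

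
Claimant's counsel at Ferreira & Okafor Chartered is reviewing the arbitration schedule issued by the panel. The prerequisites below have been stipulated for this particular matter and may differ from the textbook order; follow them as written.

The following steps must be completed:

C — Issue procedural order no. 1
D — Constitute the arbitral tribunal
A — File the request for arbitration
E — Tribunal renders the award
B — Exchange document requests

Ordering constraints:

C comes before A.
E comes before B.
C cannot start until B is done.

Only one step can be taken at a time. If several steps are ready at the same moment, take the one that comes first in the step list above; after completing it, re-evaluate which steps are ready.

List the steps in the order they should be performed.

Nothing is required for D and E. D is listed earlier → D first.
That leaves E as the only ready step → E.
B needed E, now all done → B.
C is the only step now ready → C.
That leaves A as the only ready step → A.

D → E → B → C → A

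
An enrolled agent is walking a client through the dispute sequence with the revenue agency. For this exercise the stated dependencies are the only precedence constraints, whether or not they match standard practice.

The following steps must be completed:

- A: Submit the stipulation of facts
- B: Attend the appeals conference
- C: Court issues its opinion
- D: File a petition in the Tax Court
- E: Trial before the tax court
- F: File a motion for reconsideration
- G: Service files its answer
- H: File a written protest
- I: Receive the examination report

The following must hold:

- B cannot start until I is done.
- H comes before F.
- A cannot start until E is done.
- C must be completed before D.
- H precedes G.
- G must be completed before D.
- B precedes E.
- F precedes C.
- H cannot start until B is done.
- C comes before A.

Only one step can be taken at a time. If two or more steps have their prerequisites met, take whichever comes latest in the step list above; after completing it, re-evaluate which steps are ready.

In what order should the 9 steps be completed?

I, B, H, G, F, E, C, D, A

I is the only step with nothing outstanding, so it goes first.
B is the only step now ready → B.
H and E are both available; H is listed later → H.
G and F now also ready, so the ready set is {G, F, E}; G is listed later → G.
F and E are both available; F is listed later → F.
Ready: E and C. E is listed later → E.
That leaves C as the only ready step → C.
Ready: D and A. D is listed later → D.
Next only A has its prerequisites met → A.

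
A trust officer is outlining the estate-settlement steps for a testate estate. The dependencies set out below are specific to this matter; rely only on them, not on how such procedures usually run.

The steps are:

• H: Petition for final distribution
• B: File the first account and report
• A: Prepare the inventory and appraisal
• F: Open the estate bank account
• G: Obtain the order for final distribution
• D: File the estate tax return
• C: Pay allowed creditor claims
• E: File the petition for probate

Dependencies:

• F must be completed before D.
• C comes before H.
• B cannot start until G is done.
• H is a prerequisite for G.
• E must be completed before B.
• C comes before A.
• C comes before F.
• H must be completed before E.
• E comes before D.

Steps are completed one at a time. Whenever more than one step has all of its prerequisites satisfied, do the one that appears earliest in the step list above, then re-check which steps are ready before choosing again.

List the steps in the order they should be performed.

Only C has no prerequisites, so it is first.
Now H, A and F have their prerequisites met. H is listed earlier, so H next.
Now A, F, G and E have their prerequisites met. A is listed earlier, so A next.
Now F, G and E have their prerequisites met. F is listed earlier, so F next.
G and E are both available; G is listed earlier → G.
E needed H, now all done → E.
B and D are both available; B is listed earlier → B.
D needed F and E, now all done → D.

C, H, A, F, G, E, B, D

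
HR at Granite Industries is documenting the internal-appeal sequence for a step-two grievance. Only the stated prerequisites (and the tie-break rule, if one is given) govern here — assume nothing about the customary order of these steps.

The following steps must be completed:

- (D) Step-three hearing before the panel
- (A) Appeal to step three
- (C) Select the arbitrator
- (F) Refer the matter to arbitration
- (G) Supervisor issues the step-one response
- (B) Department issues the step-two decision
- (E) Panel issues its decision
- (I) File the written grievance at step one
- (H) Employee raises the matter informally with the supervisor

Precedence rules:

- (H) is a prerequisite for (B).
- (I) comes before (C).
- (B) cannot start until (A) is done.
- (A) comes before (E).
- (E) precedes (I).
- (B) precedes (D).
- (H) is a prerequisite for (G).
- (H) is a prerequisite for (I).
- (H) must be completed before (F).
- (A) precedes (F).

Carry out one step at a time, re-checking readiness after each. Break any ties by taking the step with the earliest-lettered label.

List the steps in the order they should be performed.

(A) and (H) have no prerequisites; (A) has the earlier label, so (A) is first.
(E) and (H) are both available; (E) has the earlier label → (E).
That leaves (H) as the only ready step → (H).
Ready: (B), (F), (G) and (I). (B) has the earlier label → (B).
Now (D), (F), (G) and (I) have their prerequisites met. (D) has the earlier label, so (D) next.
Ready: (F), (G) and (I). (F) has the earlier label → (F).
(G) and (I) are both available; (G) has the earlier label → (G).
Next only (I) has its prerequisites met → (I).
Next only (C) has its prerequisites met → (C).

(A) → (E) → (H) → (B) → (D) → (F) → (G) → (I) → (C)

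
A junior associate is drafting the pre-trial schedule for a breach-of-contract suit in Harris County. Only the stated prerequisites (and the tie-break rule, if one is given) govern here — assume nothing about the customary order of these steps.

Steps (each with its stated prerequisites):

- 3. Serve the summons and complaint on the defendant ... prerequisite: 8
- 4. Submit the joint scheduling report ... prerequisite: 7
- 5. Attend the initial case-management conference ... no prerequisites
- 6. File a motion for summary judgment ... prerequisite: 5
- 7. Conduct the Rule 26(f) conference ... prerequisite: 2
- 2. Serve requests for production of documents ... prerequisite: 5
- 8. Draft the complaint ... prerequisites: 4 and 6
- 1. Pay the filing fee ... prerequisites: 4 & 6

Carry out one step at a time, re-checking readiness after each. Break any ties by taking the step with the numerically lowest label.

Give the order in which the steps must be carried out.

5 2 6 7 4 1 8 3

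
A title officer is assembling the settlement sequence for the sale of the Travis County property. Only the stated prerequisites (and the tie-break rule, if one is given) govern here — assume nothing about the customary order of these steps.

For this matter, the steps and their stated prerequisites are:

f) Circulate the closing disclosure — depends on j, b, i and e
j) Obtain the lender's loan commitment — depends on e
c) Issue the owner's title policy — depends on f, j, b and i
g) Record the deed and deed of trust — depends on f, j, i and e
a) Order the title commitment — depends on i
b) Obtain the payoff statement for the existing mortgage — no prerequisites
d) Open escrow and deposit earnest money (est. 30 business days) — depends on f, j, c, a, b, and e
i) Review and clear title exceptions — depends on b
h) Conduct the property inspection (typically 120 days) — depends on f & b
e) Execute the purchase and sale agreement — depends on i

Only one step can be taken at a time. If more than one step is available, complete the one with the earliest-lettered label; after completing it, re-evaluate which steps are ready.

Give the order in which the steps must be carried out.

b, i, a, e, j, f, c, d, g, h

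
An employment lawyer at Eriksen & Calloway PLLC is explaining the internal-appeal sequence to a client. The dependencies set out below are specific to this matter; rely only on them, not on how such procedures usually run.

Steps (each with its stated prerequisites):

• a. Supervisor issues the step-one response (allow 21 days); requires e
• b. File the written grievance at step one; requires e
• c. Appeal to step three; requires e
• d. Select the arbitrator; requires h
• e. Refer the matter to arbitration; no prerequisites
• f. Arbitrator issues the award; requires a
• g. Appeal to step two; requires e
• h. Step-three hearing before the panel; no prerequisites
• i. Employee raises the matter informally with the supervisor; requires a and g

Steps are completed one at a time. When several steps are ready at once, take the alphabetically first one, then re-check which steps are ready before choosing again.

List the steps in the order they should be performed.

e a b c f g h d i

Nothing is required for e and h. e has the earlier label → e first.
a, b, c and g now also ready, so the ready set is {a, b, c, g, h}; a has the earlier label → a.
b, c, f, g and h are all available; b has the earlier label → b.
Ready: c, f, g and h. c has the earlier label → c.
f, g and h are all available; f has the earlier label → f.
g and h are both available; g has the earlier label → g.
i now also ready, so the ready set is {h, i}; h has the earlier label → h.
d and i are both available; d has the earlier label → d.
i needed a and g, now all done → i.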